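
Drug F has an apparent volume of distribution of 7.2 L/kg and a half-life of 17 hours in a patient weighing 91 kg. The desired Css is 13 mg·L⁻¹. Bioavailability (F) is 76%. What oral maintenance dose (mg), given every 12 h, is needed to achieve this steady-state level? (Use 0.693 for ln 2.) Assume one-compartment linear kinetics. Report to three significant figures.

5480 mg

Vd(total) = 91 kg × 7.2 L/kg = 655.2 L
k = 0.693/17 = 0.04076 h⁻¹, so CL = k·Vd = 0.04076 × 655.2 = 26.71 L/h
D = CL × Css × τ / F = 26.71 × 13 × 12 / 0.76 = 5483 mg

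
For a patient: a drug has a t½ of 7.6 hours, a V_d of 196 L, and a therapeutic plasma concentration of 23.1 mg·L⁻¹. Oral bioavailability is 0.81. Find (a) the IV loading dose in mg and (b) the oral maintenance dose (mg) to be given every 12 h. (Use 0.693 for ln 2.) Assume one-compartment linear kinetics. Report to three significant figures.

LD = Vd × C = 196.0 × 23.1 = 4528 mg
CL = 0.693 × Vd / t½ = 0.693 × 196.0 / 7.6 = 17.87 L/h
D = CL × Css × τ / F = 17.87 × 23.1 × 12 / 0.81 = 6116 mg

(a) 4530 mg; (b) 6120 mg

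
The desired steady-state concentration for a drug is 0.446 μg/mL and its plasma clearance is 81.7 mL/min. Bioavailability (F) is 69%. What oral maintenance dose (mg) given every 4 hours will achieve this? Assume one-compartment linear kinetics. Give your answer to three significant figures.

12.7 mg

CL = 81.7 mL/min = 81.7 × 0.06 = 4.902 L/h
At steady state, dose per interval replaces the amount cleared in that interval: F·D/τ = CL·Css.
D = CL × Css × τ / F = 4.902 × 0.446 × 4 / 0.69 = 12.67 mg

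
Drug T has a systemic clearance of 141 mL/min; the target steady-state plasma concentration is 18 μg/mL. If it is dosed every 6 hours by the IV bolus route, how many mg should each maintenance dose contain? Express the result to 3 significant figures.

914 mg

CL = 141 mL/min × 60/1000 = 8.460 L/h
At steady state, dose per interval replaces the amount cleared in that interval: D/τ = CL·Css.
D = CL × Css × τ = 8.460 × 18 × 6 = 913.7 mg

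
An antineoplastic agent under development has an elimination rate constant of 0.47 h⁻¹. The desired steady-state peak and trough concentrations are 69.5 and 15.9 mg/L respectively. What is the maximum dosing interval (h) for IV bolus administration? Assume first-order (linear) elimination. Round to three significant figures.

Between IV bolus doses, concentration decays as C = C₀·e^(−kτ), so C_peak/C_trough = e^(kτ).
τ_max = ln(C_peak/C_trough) / k = ln(69.5/15.9) / 0.4700 = 1.475 / 0.4700 = 3.138 h

3.14 h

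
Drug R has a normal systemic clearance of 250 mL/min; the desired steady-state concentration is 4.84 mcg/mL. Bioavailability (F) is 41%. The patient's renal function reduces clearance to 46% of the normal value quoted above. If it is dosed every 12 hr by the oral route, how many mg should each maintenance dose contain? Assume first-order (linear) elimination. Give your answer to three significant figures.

977 mg

Convert clearance: 250 mL/min × 60 min/h ÷ 1000 mL/L = 15.00 L/h
Patient clearance = 0.46 × 15.00 = 6.900 L/h
D = CL × Css × τ / F = 6.900 × 4.84 × 12 / 0.41 = 977.4 mg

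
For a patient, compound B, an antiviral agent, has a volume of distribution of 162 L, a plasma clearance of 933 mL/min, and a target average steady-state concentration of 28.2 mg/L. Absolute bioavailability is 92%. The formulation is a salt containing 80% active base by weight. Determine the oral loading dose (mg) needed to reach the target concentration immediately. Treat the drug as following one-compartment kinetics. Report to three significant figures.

The loading dose fills Vd to the target concentration; clearance is irrelevant here.
LD = Vd × C / F / S = 162.0 × 28.20 / 0.92 / 0.8 = 6207 mg

6210 mg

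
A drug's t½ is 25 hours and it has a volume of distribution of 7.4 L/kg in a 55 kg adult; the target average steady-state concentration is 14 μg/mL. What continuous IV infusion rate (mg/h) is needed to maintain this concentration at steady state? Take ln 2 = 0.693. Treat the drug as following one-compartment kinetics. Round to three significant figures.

158 mg/h

Vd = 7.4 L/kg × 55 kg = 407.0 L
CL = ln 2 · Vd / t½ = 0.693 × 407.0 / 25 = 11.28 L/h
Infusion rate = CL × Css = 11.28 × 14 = 157.9 mg/h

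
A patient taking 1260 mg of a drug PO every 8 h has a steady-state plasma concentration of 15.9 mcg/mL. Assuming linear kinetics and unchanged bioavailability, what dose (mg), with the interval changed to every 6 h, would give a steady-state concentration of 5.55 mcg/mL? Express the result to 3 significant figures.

330 mg

For first-order elimination, Css ∝ F·D/(CL·τ); F and CL are unchanged, so Css ∝ D/τ.
D₂ = D₁ × (Css,target / Css,current) × (τ₂/τ₁) = 1260 × (5.55/15.9) × (6/8) = 329.9 mg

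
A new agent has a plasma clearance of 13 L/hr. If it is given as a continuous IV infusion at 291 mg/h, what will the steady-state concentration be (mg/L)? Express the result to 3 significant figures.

22.4 mg/L

Css = rate / CL = 291 / 13.00 = 22.38 mg/L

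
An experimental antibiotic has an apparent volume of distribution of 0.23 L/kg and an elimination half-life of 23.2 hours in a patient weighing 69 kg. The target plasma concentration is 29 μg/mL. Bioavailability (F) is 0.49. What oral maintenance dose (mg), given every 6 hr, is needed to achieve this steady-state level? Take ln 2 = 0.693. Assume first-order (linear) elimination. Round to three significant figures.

Total Vd = 0.23 × 69 = 15.87 L
CL = 0.693 × Vd / t½ = 0.693 × 15.87 / 23.2 = 0.4740 L/h
D = CL × Css × τ / F = 0.4740 × 29 × 6 / 0.49 = 168.3 mg

168 mg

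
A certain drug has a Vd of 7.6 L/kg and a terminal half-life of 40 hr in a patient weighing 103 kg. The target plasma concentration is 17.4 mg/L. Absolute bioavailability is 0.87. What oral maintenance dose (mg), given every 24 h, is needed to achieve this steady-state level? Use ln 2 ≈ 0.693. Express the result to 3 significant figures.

6510 mg

Total Vd = 7.6 × 103 = 782.8 L
CL = ln 2 · Vd / t½ = 0.693 × 782.8 / 40 = 13.56 L/h
D = CL × Css × τ / F = 13.56 × 17.4 × 24 / 0.87 = 6509 mg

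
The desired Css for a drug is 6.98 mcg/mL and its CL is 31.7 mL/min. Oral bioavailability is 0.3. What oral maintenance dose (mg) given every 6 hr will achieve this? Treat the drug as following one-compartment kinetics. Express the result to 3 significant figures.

CL = 31.7 mL/min × 60/1000 = 1.902 L/h
D = CL × Css × τ / F = 1.902 × 6.98 × 6 / 0.3 = 265.5 mg

266 mg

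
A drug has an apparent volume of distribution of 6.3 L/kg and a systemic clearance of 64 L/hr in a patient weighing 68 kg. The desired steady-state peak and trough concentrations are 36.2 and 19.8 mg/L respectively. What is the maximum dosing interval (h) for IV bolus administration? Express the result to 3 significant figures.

Total Vd = 6.3 × 68 = 428.4 L
k = CL / Vd = 64.00 / 428.4 = 0.1494 h⁻¹
Between IV bolus doses, concentration decays as C = C₀·e^(−kτ), so C_peak/C_trough = e^(kτ).
τ_max = ln(C_peak/C_trough) / k = ln(36.2/19.8) / 0.1494 = 0.6034 / 0.1494 = 4.039 h

4.04 h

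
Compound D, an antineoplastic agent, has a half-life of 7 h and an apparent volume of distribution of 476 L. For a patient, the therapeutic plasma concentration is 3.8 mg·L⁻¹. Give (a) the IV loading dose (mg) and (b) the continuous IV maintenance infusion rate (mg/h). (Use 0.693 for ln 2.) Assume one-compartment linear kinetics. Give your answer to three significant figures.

(a) 1810 mg; (b) 179 mg/h

LD = Vd × C = 476.0 × 3.8 = 1809 mg
CL = 0.693 × Vd / t½ = 0.693 × 476.0 / 7 = 47.12 L/h
Infusion rate = CL × Css = 47.12 × 3.8 = 179.1 mg/h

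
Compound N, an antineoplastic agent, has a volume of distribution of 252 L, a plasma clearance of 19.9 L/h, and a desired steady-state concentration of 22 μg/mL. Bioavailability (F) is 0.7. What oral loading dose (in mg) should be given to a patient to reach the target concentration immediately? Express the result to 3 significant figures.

LD is governed by Vd — clearance does not enter the loading-dose calculation.
LD = Vd × C / F = 252.0 × 22.00 / 0.7 = 7920 mg

7920 mg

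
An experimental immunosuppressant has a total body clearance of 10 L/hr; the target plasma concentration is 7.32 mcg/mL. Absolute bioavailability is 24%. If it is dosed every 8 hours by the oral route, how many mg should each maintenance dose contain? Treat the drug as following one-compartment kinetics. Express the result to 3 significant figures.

2440 mg

D = CL × Css × τ / F = 10.00 × 7.32 × 8 / 0.24 = 2440 mg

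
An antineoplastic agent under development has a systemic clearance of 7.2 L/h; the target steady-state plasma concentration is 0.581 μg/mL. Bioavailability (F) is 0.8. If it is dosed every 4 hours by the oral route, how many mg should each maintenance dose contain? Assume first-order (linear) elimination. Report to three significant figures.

20.9 mg

D = CL × Css × τ / F = 7.200 × 0.581 × 4 / 0.8 = 20.92 mg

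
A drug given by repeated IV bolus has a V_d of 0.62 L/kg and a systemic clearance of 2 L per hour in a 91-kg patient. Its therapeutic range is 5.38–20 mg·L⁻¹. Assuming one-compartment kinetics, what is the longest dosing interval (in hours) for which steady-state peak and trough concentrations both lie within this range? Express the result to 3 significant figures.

37.0 h

Vd(total) = 91 kg × 0.62 L/kg = 56.42 L
k = CL / Vd = 2.000 / 56.42 = 0.03545 h⁻¹
Between IV bolus doses, concentration decays as C = C₀·e^(−kτ), so C_peak/C_trough = e^(kτ).
τ_max = ln(C_peak/C_trough) / k = ln(20/5.38) / 0.03545 = 1.313 / 0.03545 = 37.04 h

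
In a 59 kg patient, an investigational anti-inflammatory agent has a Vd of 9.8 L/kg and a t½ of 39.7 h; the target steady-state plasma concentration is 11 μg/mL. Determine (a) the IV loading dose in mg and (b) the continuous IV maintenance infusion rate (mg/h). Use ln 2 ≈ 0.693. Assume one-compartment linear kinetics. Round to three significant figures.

(a) 6360 mg; (b) 111 mg/h

Vd = 9.8 L/kg × 59 kg = 578.2 L
LD = Vd × C = 578.2 × 11 = 6360 mg
CL = 0.693 × Vd / t½ = 0.693 × 578.2 / 39.7 = 10.09 L/h
Infusion rate = CL × Css = 10.09 × 11 = 111.0 mg/h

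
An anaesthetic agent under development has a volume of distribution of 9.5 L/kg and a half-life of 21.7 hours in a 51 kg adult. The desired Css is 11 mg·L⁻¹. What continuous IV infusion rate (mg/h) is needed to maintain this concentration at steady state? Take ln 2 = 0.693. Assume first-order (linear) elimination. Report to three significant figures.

Total Vd = 9.5 × 51 = 484.5 L
CL = 0.693 × Vd / t½ = 0.693 × 484.5 / 21.7 = 15.47 L/h
Infusion rate = CL × Css = 15.47 × 11 = 170.2 mg/h

170 mg/h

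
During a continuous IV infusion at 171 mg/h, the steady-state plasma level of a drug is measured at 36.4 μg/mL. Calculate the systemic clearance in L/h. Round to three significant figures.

At steady state, infusion rate = CL × Css, so CL = rate / Css.
CL = 171 / 36.4 = 4.698 L/h

4.70 L/h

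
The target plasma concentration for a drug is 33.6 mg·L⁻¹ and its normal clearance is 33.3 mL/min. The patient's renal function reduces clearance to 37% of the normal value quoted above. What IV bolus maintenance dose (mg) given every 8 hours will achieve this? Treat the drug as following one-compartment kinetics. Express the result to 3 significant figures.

199 mg

CL = 33.3 mL/min = 33.3 × 0.06 = 1.998 L/h
Patient clearance = 0.37 × 1.998 = 0.7393 L/h
D = CL × Css × τ = 0.7393 × 33.6 × 8 = 198.7 mg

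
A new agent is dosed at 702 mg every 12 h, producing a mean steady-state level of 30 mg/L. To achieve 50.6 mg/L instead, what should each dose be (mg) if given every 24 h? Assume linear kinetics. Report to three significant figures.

2370 mg

For first-order elimination, Css ∝ F·D/(CL·τ); F and CL are unchanged, so Css ∝ D/τ.
D₂ = D₁ × (Css,target / Css,current) × (τ₂/τ₁) = 702 × (50.6/30) × (24/12) = 2368 mg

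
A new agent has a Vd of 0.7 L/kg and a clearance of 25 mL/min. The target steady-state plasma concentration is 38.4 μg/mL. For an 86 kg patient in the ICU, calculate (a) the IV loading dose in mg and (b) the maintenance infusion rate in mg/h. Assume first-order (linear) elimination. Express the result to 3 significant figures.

(a) 2310 mg; (b) 57.6 mg/h

Total Vd = 0.7 × 86 = 60.20 L
Loading dose = Vd × C = 60.20 × 38.4 = 2312 mg
CL = 25 mL/min × 60/1000 = 1.500 L/h
Infusion rate = 1.500 L/h × 38.4 mg/L = 57.60 mg/h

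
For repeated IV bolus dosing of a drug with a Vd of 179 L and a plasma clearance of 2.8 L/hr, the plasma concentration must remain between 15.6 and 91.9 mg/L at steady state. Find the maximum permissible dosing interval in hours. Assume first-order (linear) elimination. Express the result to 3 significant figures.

113 h

k = CL / Vd = 2.800 / 179.0 = 0.01564 h⁻¹
Between IV bolus doses, concentration decays as C = C₀·e^(−kτ), so C_peak/C_trough = e^(kτ).
τ_max = ln(C_peak/C_trough) / k = ln(91.9/15.6) / 0.01564 = 1.773 / 0.01564 = 113.4 h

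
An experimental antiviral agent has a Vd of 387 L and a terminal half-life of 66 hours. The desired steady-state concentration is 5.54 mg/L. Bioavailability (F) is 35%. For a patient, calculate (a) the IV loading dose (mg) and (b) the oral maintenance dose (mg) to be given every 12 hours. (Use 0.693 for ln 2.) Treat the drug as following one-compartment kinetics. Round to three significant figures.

(a) 2140 mg; (b) 772 mg

LD = Vd × C = 387.0 × 5.54 = 2144 mg
CL = 0.693 × Vd / t½ = 0.693 × 387.0 / 66 = 4.064 L/h
D = CL × Css × τ / F = 4.064 × 5.54 × 12 / 0.35 = 771.9 mg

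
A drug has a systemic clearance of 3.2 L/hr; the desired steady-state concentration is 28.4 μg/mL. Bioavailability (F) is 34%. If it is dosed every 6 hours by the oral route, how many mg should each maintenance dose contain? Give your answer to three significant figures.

D = CL × Css × τ / F = 3.200 × 28.4 × 6 / 0.34 = 1604 mg

1600 mg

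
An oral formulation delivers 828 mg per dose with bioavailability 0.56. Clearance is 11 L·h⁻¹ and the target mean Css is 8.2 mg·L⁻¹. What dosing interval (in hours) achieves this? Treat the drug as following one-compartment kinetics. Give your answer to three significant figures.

5.14 h

F·D/τ = CL·Css → τ = F·D / (CL·Css).
τ = 0.56 × 828 / (11 × 8.2) = 5.141 h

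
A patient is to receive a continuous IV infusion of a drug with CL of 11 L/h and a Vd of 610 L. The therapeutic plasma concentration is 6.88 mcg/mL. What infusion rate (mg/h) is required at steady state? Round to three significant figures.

75.7 mg/h

Rate = CL × Css = 11.00 × 6.88 = 75.68 mg/h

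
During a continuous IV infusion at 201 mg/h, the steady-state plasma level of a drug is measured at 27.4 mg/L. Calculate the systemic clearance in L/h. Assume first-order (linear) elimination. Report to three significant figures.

7.34 L/h

At steady state, infusion rate = CL × Css, so CL = rate / Css.
CL = 201 / 27.4 = 7.336 L/h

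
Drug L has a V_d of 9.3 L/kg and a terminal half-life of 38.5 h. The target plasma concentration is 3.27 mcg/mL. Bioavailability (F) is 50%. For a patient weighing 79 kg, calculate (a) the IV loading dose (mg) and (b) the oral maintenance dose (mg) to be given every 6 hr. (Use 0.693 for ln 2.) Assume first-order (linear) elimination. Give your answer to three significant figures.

Vd = 9.3 L/kg × 79 kg = 734.7 L
LD = Vd × C = 734.7 × 3.27 = 2402 mg
CL = 0.693 × Vd / t½ = 0.693 × 734.7 / 38.5 = 13.22 L/h
D = CL × Css × τ / F = 13.22 × 3.27 × 6 / 0.5 = 518.8 mg

(a) 2400 mg; (b) 519 mg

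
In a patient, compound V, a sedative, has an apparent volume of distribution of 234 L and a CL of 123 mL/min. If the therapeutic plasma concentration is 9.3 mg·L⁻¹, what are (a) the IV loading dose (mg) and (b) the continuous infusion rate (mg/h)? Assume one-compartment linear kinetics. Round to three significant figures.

(a) 2180 mg; (b) 68.6 mg/h

Loading dose = Vd × C = 234.0 × 9.3 = 2176 mg
CL = 123 mL/min = 123 × 0.06 = 7.380 L/h
Infusion rate = 7.380 L/h × 9.3 mg/L = 68.63 mg/h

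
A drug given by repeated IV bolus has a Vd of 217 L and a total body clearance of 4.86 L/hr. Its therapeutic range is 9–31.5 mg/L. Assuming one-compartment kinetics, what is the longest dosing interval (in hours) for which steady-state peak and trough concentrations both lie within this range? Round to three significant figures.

k = CL / Vd = 4.860 / 217.0 = 0.02240 h⁻¹
Between IV bolus doses, concentration decays as C = C₀·e^(−kτ), so C_peak/C_trough = e^(kτ).
τ_max = ln(C_peak/C_trough) / k = ln(31.5/9) / 0.02240 = 1.253 / 0.02240 = 55.94 h

55.9 h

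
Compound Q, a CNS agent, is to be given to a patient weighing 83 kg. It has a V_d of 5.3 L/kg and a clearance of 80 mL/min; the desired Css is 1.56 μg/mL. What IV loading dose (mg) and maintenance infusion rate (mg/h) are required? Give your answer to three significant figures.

(a) 686 mg; (b) 7.49 mg/h

Vd = 5.3 L/kg × 83 kg = 439.9 L
LD = Vd · C_target = 439.9 × 1.56 = 686.2 mg
Convert clearance: 80 mL/min × 60 min/h ÷ 1000 mL/L = 4.800 L/h
Infusion rate = 4.800 L/h × 1.56 mg/L = 7.488 mg/h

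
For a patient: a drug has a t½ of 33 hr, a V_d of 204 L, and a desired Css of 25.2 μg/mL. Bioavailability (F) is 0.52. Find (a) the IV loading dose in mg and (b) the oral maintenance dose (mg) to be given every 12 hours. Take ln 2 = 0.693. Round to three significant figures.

(a) 5140 mg; (b) 2490 mg

LD = Vd × C = 204.0 × 25.2 = 5141 mg
CL = 0.693 × Vd / t½ = 0.693 × 204.0 / 33 = 4.284 L/h
D = CL × Css × τ / F = 4.284 × 25.2 × 12 / 0.52 = 2491 mg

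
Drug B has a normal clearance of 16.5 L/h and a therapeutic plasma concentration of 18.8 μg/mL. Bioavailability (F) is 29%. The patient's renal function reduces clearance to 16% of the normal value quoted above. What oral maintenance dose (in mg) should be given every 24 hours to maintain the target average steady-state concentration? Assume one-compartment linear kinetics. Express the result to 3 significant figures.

Patient clearance = 0.16 × 16.50 = 2.640 L/h
At steady state, dose per interval replaces the amount cleared in that interval: F·D/τ = CL·Css.
D = CL × Css × τ / F = 2.640 × 18.8 × 24 / 0.29 = 4107 mg

4110 mg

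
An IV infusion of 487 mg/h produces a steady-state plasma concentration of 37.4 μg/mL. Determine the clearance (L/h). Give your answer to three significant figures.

13.0 L/h

At steady state, infusion rate = CL × Css, so CL = rate / Css.
CL = 487 / 37.4 = 13.02 L/h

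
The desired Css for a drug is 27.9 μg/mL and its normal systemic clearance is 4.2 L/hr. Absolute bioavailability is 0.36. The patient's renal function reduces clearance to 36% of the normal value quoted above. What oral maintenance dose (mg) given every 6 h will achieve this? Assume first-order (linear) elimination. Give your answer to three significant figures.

703 mg

Patient clearance = 0.36 × 4.200 = 1.512 L/h
D = CL × Css × τ / F = 1.512 × 27.9 × 6 / 0.36 = 703.1 mg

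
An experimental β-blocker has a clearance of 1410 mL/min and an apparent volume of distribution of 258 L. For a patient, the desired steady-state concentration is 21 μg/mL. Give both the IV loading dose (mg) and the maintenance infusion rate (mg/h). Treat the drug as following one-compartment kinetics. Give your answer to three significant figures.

LD = Vd · C_target = 258.0 × 21 = 5418 mg
Convert clearance: 1410 mL/min × 60 min/h ÷ 1000 mL/L = 84.60 L/h
Maintenance: replace elimination → rate = CL × Css = 84.60 × 21 = 1777 mg/h

(a) 5420 mg; (b) 1780 mg/h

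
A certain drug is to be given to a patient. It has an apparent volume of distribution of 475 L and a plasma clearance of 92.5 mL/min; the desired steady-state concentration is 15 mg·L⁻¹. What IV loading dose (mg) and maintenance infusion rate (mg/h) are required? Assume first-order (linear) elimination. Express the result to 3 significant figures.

(a) 7130 mg; (b) 83.3 mg/h

LD = Vd · C_target = 475.0 × 15 = 7125 mg
Convert clearance: 92.5 mL/min × 60 min/h ÷ 1000 mL/L = 5.550 L/h
Maintenance infusion rate = CL × Css = 5.550 × 15 = 83.25 mg/h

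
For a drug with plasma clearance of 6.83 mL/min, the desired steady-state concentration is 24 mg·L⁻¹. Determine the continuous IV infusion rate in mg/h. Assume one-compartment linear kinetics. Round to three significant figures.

CL = 6.83 mL/min = 6.83 × 0.06 = 0.4098 L/h
At steady state, infusion rate equals elimination rate: rate in = CL × Css.
Rate = CL × Css = 0.4098 × 24 = 9.835 mg/h

9.84 mg/h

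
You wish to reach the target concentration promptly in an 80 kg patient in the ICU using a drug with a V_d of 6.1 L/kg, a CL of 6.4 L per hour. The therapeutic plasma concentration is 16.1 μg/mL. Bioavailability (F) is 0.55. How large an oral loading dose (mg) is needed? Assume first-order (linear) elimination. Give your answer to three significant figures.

Vd(total) = 80 kg × 6.1 L/kg = 488.0 L
The loading dose fills Vd to the target concentration; clearance is irrelevant here.
LD = Vd × C / F = 488.0 × 16.10 / 0.55 = 14290 mg

14300 mg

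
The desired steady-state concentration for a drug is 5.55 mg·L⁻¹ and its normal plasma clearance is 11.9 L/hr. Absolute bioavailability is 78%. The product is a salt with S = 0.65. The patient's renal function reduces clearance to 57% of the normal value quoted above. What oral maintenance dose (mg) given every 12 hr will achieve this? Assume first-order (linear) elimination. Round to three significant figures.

891 mg

Patient clearance = 0.57 × 11.90 = 6.783 L/h
At steady state, dose per interval replaces the amount cleared in that interval: F·S·D/τ = CL·Css.
D = CL × Css × τ / F / S = 6.783 × 5.55 × 12 / 0.78 / 0.65 = 891.0 mg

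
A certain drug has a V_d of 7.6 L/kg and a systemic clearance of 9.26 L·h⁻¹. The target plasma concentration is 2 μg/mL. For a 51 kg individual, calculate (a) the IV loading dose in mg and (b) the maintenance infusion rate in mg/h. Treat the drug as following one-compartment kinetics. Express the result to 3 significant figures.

Vd = 7.6 L/kg × 51 kg = 387.6 L
Loading dose = Vd × C = 387.6 × 2 = 775.2 mg
Maintenance: replace elimination → rate = CL × Css = 9.260 × 2 = 18.52 mg/h

(a) 775 mg; (b) 18.5 mg/h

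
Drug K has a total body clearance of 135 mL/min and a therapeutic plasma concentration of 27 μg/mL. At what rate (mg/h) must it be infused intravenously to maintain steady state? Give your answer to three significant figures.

Convert clearance: 135 mL/min × 60 min/h ÷ 1000 mL/L = 8.100 L/h
At steady state, infusion rate equals elimination rate: rate in = CL × Css.
Infusion rate = CL · Css = 8.100 L/h × 27 mg/L = 218.7 mg/h

219 mg/h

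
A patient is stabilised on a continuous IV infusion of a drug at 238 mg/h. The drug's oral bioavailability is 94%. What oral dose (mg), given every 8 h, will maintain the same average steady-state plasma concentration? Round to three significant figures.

To maintain the same Css, the systemic dosing rate must be unchanged: F·D/τ = infusion rate.
D = rate × τ / F = 238 × 8 / 0.94 = 2026 mg

2030 mg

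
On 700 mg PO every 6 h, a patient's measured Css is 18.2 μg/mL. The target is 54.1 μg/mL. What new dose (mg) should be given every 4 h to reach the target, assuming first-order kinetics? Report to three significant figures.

For first-order elimination, Css ∝ F·D/(CL·τ); F and CL are unchanged, so Css ∝ D/τ.
D₂ = D₁ × (Css,target / Css,current) × (τ₂/τ₁) = 700 × (54.1/18.2) × (4/6) = 1387 mg

1390 mg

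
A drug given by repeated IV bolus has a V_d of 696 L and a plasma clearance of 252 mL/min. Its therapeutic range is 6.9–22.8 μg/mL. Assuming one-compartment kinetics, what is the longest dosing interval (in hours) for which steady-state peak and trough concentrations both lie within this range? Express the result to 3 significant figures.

55.0 h

CL = 252 mL/min × 60/1000 = 15.12 L/h
k = CL / Vd = 15.12 / 696.0 = 0.02172 h⁻¹
Between IV bolus doses, concentration decays as C = C₀·e^(−kτ), so C_peak/C_trough = e^(kτ).
τ_max = ln(C_peak/C_trough) / k = ln(22.8/6.9) / 0.02172 = 1.195 / 0.02172 = 55.02 h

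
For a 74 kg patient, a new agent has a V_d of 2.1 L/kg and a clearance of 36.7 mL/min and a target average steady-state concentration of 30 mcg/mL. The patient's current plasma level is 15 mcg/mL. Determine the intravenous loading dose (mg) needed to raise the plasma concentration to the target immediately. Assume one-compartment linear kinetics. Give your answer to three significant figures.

2330 mg

Total Vd = 2.1 × 74 = 155.4 L
The loading dose fills Vd to the target concentration; clearance is irrelevant here.
Concentration deficit ΔC = 30 − 15 = 15.00 mg/L
LD = Vd × ΔC = 155.4 × 15.00 = 2331 mg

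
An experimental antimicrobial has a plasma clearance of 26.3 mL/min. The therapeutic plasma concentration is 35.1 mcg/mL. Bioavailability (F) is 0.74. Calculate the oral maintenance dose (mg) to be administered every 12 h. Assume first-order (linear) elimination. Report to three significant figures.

898 mg

CL = 26.3 mL/min = 26.3 × 0.06 = 1.578 L/h
At steady state, dose per interval replaces the amount cleared in that interval: F·D/τ = CL·Css.
D = CL × Css × τ / F = 1.578 × 35.1 × 12 / 0.74 = 898.2 mg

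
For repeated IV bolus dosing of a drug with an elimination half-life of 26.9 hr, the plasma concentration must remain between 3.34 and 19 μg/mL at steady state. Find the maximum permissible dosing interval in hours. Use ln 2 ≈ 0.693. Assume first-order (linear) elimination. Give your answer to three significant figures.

67.5 h

k = 0.693 / t½ = 0.693 / 26.9 = 0.02576 h⁻¹
Between IV bolus doses, concentration decays as C = C₀·e^(−kτ), so C_peak/C_trough = e^(kτ).
τ_max = ln(C_peak/C_trough) / k = ln(19/3.34) / 0.02576 = 1.738 / 0.02576 = 67.47 h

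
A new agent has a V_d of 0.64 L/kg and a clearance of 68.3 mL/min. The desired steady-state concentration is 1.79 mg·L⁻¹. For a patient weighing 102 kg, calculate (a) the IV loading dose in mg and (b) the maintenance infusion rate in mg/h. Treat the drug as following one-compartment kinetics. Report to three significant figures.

Vd(total) = 102 kg × 0.64 L/kg = 65.28 L
Loading dose = Vd × C = 65.28 × 1.79 = 116.9 mg
CL = 68.3 mL/min = 68.3 × 0.06 = 4.098 L/h
Maintenance infusion rate = CL × Css = 4.098 × 1.79 = 7.335 mg/h

(a) 117 mg; (b) 7.34 mg/h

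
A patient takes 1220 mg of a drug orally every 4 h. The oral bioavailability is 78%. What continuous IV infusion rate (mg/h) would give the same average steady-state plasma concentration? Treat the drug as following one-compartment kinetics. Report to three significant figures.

238 mg/h

Equivalent systemic input: infusion rate = F·D/τ.
Rate = 0.78 × 1220 / 4 = 237.9 mg/h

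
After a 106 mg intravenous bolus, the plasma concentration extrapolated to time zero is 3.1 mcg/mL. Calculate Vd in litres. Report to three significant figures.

34.2 L

Immediately after an IV bolus, C₀ = Dose / Vd, so Vd = Dose / C₀.
Vd = 106 / 3.1 = 34.19 L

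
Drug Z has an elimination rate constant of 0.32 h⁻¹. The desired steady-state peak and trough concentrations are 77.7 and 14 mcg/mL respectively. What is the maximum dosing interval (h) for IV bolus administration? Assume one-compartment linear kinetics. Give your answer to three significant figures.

5.36 h

Between IV bolus doses, concentration decays as C = C₀·e^(−kτ), so C_peak/C_trough = e^(kτ).
τ_max = ln(C_peak/C_trough) / k = ln(77.7/14) / 0.3200 = 1.714 / 0.3200 = 5.356 h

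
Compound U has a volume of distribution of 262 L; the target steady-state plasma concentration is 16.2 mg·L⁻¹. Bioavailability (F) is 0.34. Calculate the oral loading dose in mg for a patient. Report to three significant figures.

12500 mg

LD = Vd × C / F = 262.0 × 16.20 / 0.34 = 12480 mg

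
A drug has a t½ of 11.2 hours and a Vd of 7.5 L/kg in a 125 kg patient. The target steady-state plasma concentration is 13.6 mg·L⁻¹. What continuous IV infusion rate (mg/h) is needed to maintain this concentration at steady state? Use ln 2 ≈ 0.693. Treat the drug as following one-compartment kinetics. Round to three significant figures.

789 mg/h

Vd(total) = 125 kg × 7.5 L/kg = 937.5 L
k = 0.693/11.2 = 0.06188 h⁻¹, so CL = k·Vd = 0.06188 × 937.5 = 58.01 L/h
Infusion rate = CL × Css = 58.01 × 13.6 = 788.9 mg/h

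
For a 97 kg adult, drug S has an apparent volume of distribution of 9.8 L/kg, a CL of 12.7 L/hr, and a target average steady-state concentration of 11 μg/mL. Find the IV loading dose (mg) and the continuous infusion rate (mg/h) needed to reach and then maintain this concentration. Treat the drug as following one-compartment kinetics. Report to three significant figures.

Total Vd = 9.8 × 97 = 950.6 L
LD = Vd · C_target = 950.6 × 11 = 10460 mg
Maintenance: replace elimination → rate = CL × Css = 12.70 × 11 = 139.7 mg/h

(a) 10500 mg; (b) 140 mg/h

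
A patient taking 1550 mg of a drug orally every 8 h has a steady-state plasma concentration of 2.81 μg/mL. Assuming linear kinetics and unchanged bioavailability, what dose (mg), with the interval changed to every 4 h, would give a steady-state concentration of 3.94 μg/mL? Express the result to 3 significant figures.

For first-order elimination, Css ∝ F·D/(CL·τ); F and CL are unchanged, so Css ∝ D/τ.
D₂ = D₁ × (Css,target / Css,current) × (τ₂/τ₁) = 1550 × (3.94/2.81) × (4/8) = 1087 mg

1090 mg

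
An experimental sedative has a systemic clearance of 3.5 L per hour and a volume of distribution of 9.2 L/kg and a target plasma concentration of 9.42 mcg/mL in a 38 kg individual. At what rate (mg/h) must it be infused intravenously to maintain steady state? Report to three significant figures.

33.0 mg/h

Vd does not affect the maintenance rate; only clearance governs steady-state input.
R₀ = 3.500 × 9.42 = 32.97 mg/h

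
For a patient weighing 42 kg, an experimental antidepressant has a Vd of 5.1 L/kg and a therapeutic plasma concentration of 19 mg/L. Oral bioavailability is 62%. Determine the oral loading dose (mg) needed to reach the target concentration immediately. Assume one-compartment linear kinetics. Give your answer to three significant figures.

6560 mg

Vd(total) = 42 kg × 5.1 L/kg = 214.2 L
The loading dose fills Vd to the target concentration.
LD = Vd × C / F = 214.2 × 19.00 / 0.62 = 6564 mg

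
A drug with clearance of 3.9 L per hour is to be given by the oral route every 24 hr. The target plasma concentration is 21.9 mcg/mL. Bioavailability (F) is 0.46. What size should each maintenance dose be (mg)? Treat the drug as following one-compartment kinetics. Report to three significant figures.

D = CL × Css × τ / F = 3.900 × 21.9 × 24 / 0.46 = 4456 mg

4460 mg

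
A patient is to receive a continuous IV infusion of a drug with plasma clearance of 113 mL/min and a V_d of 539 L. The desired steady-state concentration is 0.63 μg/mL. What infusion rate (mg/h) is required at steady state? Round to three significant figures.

CL = 113 mL/min = 113 × 0.06 = 6.780 L/h
At steady state, infusion rate equals elimination rate: rate in = CL × Css.
R₀ = 6.780 × 0.63 = 4.271 mg/h

4.27 mg/h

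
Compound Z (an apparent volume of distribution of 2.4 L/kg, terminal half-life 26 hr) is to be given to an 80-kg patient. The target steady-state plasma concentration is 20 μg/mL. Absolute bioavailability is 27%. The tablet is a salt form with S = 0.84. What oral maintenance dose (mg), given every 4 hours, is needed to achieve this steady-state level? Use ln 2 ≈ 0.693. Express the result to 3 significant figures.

Total Vd = 2.4 × 80 = 192.0 L
CL = 0.693 × Vd / t½ = 0.693 × 192.0 / 26 = 5.118 L/h
D = CL × Css × τ / F / S = 5.118 × 20 × 4 / 0.27 / 0.84 = 1805 mg

1810 mg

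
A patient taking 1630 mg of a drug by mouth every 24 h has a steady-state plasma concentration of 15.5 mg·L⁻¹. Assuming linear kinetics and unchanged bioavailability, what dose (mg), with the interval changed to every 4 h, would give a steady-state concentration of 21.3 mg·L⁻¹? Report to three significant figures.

For first-order elimination, Css ∝ F·D/(CL·τ); F and CL are unchanged, so Css ∝ D/τ.
D₂ = D₁ × (Css,target / Css,current) × (τ₂/τ₁) = 1630 × (21.3/15.5) × (4/24) = 373.3 mg

373 mg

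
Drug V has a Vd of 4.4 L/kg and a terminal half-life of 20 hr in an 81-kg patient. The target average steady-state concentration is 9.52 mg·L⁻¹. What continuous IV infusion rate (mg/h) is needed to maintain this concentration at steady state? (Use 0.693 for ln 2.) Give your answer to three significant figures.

Vd = 4.4 L/kg × 81 kg = 356.4 L
CL = 0.693 × Vd / t½ = 0.693 × 356.4 / 20 = 12.35 L/h
Infusion rate = CL × Css = 12.35 × 9.52 = 117.6 mg/h

118 mg/h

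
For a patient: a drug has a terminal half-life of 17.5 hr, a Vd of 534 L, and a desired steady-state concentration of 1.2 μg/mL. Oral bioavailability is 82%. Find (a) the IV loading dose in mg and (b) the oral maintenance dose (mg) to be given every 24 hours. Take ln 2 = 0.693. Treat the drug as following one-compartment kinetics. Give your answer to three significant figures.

LD = Vd × C = 534.0 × 1.2 = 640.8 mg
CL = 0.693 × Vd / t½ = 0.693 × 534.0 / 17.5 = 21.15 L/h
D = CL × Css × τ / F = 21.15 × 1.2 × 24 / 0.82 = 742.8 mg

(a) 641 mg; (b) 743 mg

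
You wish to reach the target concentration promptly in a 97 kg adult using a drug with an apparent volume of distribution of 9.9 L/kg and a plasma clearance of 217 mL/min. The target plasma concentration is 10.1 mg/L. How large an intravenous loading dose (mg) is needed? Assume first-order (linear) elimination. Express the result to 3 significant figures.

Vd = 9.9 L/kg × 97 kg = 960.3 L
Loading dose depends on Vd (not clearance): it fills the distribution volume.
LD = Vd × C = 960.3 × 10.10 = 9699 mg

9700 mg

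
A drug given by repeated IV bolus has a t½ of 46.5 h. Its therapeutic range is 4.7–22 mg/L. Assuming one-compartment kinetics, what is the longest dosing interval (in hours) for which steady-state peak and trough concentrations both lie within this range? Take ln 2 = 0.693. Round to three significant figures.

104 h

k = 0.693 / t½ = 0.693 / 46.5 = 0.01490 h⁻¹
Between IV bolus doses, concentration decays as C = C₀·e^(−kτ), so C_peak/C_trough = e^(kτ).
τ_max = ln(C_peak/C_trough) / k = ln(22/4.7) / 0.01490 = 1.543 / 0.01490 = 103.6 h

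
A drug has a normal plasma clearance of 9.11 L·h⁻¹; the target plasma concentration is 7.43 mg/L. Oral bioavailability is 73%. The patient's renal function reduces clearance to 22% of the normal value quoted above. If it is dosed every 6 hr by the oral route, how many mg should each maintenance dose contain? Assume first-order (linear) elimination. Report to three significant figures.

122 mg

Patient clearance = 0.22 × 9.110 = 2.004 L/h
At steady state, dose per interval replaces the amount cleared in that interval: F·D/τ = CL·Css.
D = CL × Css × τ / F = 2.004 × 7.43 × 6 / 0.73 = 122.4 mg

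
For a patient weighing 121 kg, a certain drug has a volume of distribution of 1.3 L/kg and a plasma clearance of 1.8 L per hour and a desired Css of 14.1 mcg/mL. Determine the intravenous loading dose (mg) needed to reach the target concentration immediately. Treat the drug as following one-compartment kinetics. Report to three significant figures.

2220 mg

Total Vd = 1.3 × 121 = 157.3 L
LD = Vd × C = 157.3 × 14.10 = 2218 mg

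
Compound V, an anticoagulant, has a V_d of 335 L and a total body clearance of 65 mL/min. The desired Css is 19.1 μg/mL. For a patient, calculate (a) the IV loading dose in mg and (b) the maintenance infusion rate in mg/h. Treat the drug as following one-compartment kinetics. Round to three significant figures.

(a) 6400 mg; (b) 74.5 mg/h

Loading: fill Vd to C_target → 335.0 L × 19.1 mg/L = 6399 mg
CL = 65 mL/min × 60/1000 = 3.900 L/h
Maintenance: replace elimination → rate = CL × Css = 3.900 × 19.1 = 74.49 mg/h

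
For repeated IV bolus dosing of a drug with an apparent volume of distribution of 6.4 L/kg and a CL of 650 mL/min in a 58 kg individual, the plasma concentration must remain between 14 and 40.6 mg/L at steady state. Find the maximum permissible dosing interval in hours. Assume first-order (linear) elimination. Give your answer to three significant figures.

Vd = 6.4 L/kg × 58 kg = 371.2 L
CL = 650 mL/min × 60/1000 = 39.00 L/h
k = CL / Vd = 39.00 / 371.2 = 0.1051 h⁻¹
Between IV bolus doses, concentration decays as C = C₀·e^(−kτ), so C_peak/C_trough = e^(kτ).
τ_max = ln(C_peak/C_trough) / k = ln(40.6/14) / 0.1051 = 1.065 / 0.1051 = 10.13 h

10.1 h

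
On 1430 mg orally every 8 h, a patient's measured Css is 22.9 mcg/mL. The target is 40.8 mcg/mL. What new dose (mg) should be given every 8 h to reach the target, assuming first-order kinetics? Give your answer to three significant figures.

2550 mg

For first-order elimination, Css ∝ F·D/(CL·τ); F and CL are unchanged, so Css ∝ D/τ.
D₂ = D₁ × (Css,target / Css,current) = 1430 × 40.8/22.9 = 2548 mg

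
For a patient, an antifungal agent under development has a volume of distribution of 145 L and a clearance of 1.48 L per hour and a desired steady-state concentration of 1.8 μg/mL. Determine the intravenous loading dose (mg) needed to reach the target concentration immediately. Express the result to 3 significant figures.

LD = Vd × C = 145.0 × 1.800 = 261.0 mg

261 mg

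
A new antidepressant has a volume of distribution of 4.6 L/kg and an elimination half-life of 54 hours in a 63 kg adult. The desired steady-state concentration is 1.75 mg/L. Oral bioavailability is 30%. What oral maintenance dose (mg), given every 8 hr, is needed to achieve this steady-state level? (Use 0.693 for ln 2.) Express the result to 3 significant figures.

174 mg

Total Vd = 4.6 × 63 = 289.8 L
CL = 0.693 × Vd / t½ = 0.693 × 289.8 / 54 = 3.719 L/h
D = CL × Css × τ / F = 3.719 × 1.75 × 8 / 0.3 = 173.6 mg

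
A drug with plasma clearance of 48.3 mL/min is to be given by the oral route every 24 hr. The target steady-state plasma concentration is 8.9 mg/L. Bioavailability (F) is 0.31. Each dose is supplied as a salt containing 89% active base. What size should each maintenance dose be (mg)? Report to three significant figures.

2240 mg

Convert clearance: 48.3 mL/min × 60 min/h ÷ 1000 mL/L = 2.898 L/h
D = CL × Css × τ / F / S = 2.898 × 8.9 × 24 / 0.31 / 0.89 = 2244 mg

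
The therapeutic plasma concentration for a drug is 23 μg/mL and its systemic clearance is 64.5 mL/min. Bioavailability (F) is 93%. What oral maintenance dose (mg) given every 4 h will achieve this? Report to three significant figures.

CL = 64.5 mL/min × 60/1000 = 3.870 L/h
At steady state, dose per interval replaces the amount cleared in that interval: F·D/τ = CL·Css.
D = CL × Css × τ / F = 3.870 × 23 × 4 / 0.93 = 382.8 mg

383 mg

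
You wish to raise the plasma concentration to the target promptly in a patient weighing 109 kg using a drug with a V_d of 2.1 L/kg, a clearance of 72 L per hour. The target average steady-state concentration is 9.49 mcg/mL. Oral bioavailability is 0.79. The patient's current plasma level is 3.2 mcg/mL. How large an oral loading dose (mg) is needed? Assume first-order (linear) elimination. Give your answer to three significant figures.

1820 mg

Vd(total) = 109 kg × 2.1 L/kg = 228.9 L
Concentration deficit ΔC = 9.49 − 3.2 = 6.290 mg/L
LD = Vd × ΔC / F = 228.9 × 6.290 / 0.79 = 1823 mg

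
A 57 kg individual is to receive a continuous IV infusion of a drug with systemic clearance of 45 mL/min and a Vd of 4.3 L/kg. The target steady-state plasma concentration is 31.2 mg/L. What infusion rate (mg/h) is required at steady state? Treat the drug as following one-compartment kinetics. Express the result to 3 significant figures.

Convert clearance: 45 mL/min × 60 min/h ÷ 1000 mL/L = 2.700 L/h
At steady state, infusion rate equals elimination rate: rate in = CL × Css.
Rate = CL × Css = 2.700 × 31.2 = 84.24 mg/h

84.2 mg/h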